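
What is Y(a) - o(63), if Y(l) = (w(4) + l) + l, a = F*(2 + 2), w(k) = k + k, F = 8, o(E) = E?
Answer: 9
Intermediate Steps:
w(k) = 2*k
a = 32 (a = 8*(2 + 2) = 8*4 = 32)
Y(l) = 8 + 2*l (Y(l) = (2*4 + l) + l = (8 + l) + l = 8 + 2*l)
Y(a) - o(63) = (8 + 2*32) - 1*63 = (8 + 64) - 63 = 72 - 63 = 9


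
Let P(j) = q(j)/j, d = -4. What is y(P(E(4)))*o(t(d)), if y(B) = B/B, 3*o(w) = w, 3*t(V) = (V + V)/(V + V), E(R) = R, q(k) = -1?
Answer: ⅑ ≈ 0.11111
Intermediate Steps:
P(j) = -1/j
t(V) = ⅓ (t(V) = ((V + V)/(V + V))/3 = ((2*V)/((2*V)))/3 = ((2*V)*(1/(2*V)))/3 = (⅓)*1 = ⅓)
o(w) = w/3
y(B) = 1
y(P(E(4)))*o(t(d)) = 1*((⅓)*(⅓)) = 1*(⅑) = ⅑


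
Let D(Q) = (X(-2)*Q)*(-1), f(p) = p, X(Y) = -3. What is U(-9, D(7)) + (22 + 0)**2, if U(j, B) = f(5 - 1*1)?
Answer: 488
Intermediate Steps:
D(Q) = 3*Q (D(Q) = -3*Q*(-1) = 3*Q)
U(j, B) = 4 (U(j, B) = 5 - 1*1 = 5 - 1 = 4)
U(-9, D(7)) + (22 + 0)**2 = 4 + (22 + 0)**2 = 4 + 22**2 = 4 + 484 = 488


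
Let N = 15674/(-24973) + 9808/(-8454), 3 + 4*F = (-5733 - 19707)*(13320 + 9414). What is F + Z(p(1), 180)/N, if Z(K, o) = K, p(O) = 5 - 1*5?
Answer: -578352963/4 ≈ -1.4459e+8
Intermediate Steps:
p(O) = 0 (p(O) = 5 - 5 = 0)
F = -578352963/4 (F = -¾ + ((-5733 - 19707)*(13320 + 9414))/4 = -¾ + (-25440*22734)/4 = -¾ + (¼)*(-578352960) = -¾ - 144588240 = -578352963/4 ≈ -1.4459e+8)
N = -11101270/6209463 (N = 15674*(-1/24973) + 9808*(-1/8454) = -922/1469 - 4904/4227 = -11101270/6209463 ≈ -1.7878)
F + Z(p(1), 180)/N = -578352963/4 + 0/(-11101270/6209463) = -578352963/4 + 0*(-6209463/11101270) = -578352963/4 + 0 = -578352963/4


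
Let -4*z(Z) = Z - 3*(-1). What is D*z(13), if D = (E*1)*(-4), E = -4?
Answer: -64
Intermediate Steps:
z(Z) = -3/4 - Z/4 (z(Z) = -(Z - 3*(-1))/4 = -(Z + 3)/4 = -(3 + Z)/4 = -3/4 - Z/4)
D = 16 (D = -4*1*(-4) = -4*(-4) = 16)
D*z(13) = 16*(-3/4 - 1/4*13) = 16*(-3/4 - 13/4) = 16*(-4) = -64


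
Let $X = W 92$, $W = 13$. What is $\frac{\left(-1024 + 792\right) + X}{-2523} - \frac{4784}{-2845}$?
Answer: $\frac{9327452}{7177935} \approx 1.2995$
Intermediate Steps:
$X = 1196$ ($X = 13 \cdot 92 = 1196$)
$\frac{\left(-1024 + 792\right) + X}{-2523} - \frac{4784}{-2845} = \frac{\left(-1024 + 792\right) + 1196}{-2523} - \frac{4784}{-2845} = \left(-232 + 1196\right) \left(- \frac{1}{2523}\right) - - \frac{4784}{2845} = 964 \left(- \frac{1}{2523}\right) + \frac{4784}{2845} = - \frac{964}{2523} + \frac{4784}{2845} = \frac{9327452}{7177935}$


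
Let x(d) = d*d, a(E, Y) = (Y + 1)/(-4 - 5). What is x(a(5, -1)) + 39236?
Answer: 39236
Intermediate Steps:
a(E, Y) = -⅑ - Y/9 (a(E, Y) = (1 + Y)/(-9) = (1 + Y)*(-⅑) = -⅑ - Y/9)
x(d) = d²
x(a(5, -1)) + 39236 = (-⅑ - ⅑*(-1))² + 39236 = (-⅑ + ⅑)² + 39236 = 0² + 39236 = 0 + 39236 = 39236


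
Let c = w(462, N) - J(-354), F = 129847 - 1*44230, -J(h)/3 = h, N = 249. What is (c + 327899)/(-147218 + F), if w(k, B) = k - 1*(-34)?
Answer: -327333/61601 ≈ -5.3138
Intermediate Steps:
w(k, B) = 34 + k (w(k, B) = k + 34 = 34 + k)
J(h) = -3*h
F = 85617 (F = 129847 - 44230 = 85617)
c = -566 (c = (34 + 462) - (-3)*(-354) = 496 - 1*1062 = 496 - 1062 = -566)
(c + 327899)/(-147218 + F) = (-566 + 327899)/(-147218 + 85617) = 327333/(-61601) = 327333*(-1/61601) = -327333/61601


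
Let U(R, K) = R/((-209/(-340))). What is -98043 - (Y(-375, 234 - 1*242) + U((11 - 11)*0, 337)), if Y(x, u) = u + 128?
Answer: -98163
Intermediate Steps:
U(R, K) = 340*R/209 (U(R, K) = R/((-209*(-1/340))) = R/(209/340) = R*(340/209) = 340*R/209)
Y(x, u) = 128 + u
-98043 - (Y(-375, 234 - 1*242) + U((11 - 11)*0, 337)) = -98043 - ((128 + (234 - 1*242)) + 340*((11 - 11)*0)/209) = -98043 - ((128 + (234 - 242)) + 340*(0*0)/209) = -98043 - ((128 - 8) + (340/209)*0) = -98043 - (120 + 0) = -98043 - 1*120 = -98043 - 120 = -98163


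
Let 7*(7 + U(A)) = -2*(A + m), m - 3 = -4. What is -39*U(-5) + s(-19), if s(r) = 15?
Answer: 1548/7 ≈ 221.14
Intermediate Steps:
m = -1 (m = 3 - 4 = -1)
U(A) = -47/7 - 2*A/7 (U(A) = -7 + (-2*(A - 1))/7 = -7 + (-2*(-1 + A))/7 = -7 + (2 - 2*A)/7 = -7 + (2/7 - 2*A/7) = -47/7 - 2*A/7)
-39*U(-5) + s(-19) = -39*(-47/7 - 2/7*(-5)) + 15 = -39*(-47/7 + 10/7) + 15 = -39*(-37/7) + 15 = 1443/7 + 15 = 1548/7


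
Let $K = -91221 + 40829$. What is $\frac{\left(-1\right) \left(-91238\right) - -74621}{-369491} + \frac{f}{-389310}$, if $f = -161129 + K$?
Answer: $\frac{4528179507}{47948847070} \approx 0.094438$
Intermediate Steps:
$K = -50392$
$f = -211521$ ($f = -161129 - 50392 = -211521$)
$\frac{\left(-1\right) \left(-91238\right) - -74621}{-369491} + \frac{f}{-389310} = \frac{\left(-1\right) \left(-91238\right) - -74621}{-369491} - \frac{211521}{-389310} = \left(91238 + 74621\right) \left(- \frac{1}{369491}\right) - - \frac{70507}{129770} = 165859 \left(- \frac{1}{369491}\right) + \frac{70507}{129770} = - \frac{165859}{369491} + \frac{70507}{129770} = \frac{4528179507}{47948847070}$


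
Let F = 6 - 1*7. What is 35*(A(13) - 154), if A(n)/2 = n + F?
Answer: -4550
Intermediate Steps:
F = -1 (F = 6 - 7 = -1)
A(n) = -2 + 2*n (A(n) = 2*(n - 1) = 2*(-1 + n) = -2 + 2*n)
35*(A(13) - 154) = 35*((-2 + 2*13) - 154) = 35*((-2 + 26) - 154) = 35*(24 - 154) = 35*(-130) = -4550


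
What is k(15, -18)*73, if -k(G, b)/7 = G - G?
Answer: 0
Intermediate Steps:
k(G, b) = 0 (k(G, b) = -7*(G - G) = -7*0 = 0)
k(15, -18)*73 = 0*73 = 0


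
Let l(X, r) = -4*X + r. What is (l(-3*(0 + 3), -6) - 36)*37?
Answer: -222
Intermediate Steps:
l(X, r) = r - 4*X
(l(-3*(0 + 3), -6) - 36)*37 = ((-6 - (-12)*(0 + 3)) - 36)*37 = ((-6 - (-12)*3) - 36)*37 = ((-6 - 4*(-9)) - 36)*37 = ((-6 + 36) - 36)*37 = (30 - 36)*37 = -6*37 = -222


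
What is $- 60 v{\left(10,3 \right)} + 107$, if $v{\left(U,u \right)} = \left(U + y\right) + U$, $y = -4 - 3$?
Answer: $-673$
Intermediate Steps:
$y = -7$ ($y = -4 - 3 = -7$)
$v{\left(U,u \right)} = -7 + 2 U$ ($v{\left(U,u \right)} = \left(U - 7\right) + U = \left(-7 + U\right) + U = -7 + 2 U$)
$- 60 v{\left(10,3 \right)} + 107 = - 60 \left(-7 + 2 \cdot 10\right) + 107 = - 60 \left(-7 + 20\right) + 107 = \left(-60\right) 13 + 107 = -780 + 107 = -673$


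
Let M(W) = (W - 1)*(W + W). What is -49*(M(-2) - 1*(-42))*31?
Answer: -82026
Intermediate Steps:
M(W) = 2*W*(-1 + W) (M(W) = (-1 + W)*(2*W) = 2*W*(-1 + W))
-49*(M(-2) - 1*(-42))*31 = -49*(2*(-2)*(-1 - 2) - 1*(-42))*31 = -49*(2*(-2)*(-3) + 42)*31 = -49*(12 + 42)*31 = -49*54*31 = -2646*31 = -82026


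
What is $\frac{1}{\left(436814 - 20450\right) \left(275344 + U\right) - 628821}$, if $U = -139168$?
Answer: $\frac{1}{56698155243} \approx 1.7637 \cdot 10^{-11}$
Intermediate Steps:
$\frac{1}{\left(436814 - 20450\right) \left(275344 + U\right) - 628821} = \frac{1}{\left(436814 - 20450\right) \left(275344 - 139168\right) - 628821} = \frac{1}{416364 \cdot 136176 - 628821} = \frac{1}{56698784064 - 628821} = \frac{1}{56698155243}$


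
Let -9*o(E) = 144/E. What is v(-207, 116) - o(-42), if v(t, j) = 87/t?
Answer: -129/161 ≈ -0.80124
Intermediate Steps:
o(E) = -16/E
v(-207, 116) - o(-42) = 87/(-207) - (-16)/(-42) = 87*(-1/207) - (-16)*(-1)/42 = -29/69 - 1*8/21 = -29/69 - 8/21 = -129/161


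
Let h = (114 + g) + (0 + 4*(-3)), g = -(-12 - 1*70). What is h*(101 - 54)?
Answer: 8648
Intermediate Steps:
g = 82 (g = -(-12 - 70) = -1*(-82) = 82)
h = 184 (h = (114 + 82) + (0 + 4*(-3)) = 196 + (0 - 12) = 196 - 12 = 184)
h*(101 - 54) = 184*(101 - 54) = 184*47 = 8648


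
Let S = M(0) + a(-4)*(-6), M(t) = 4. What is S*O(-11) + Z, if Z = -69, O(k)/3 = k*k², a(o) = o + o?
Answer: -207705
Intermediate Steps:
a(o) = 2*o
O(k) = 3*k³ (O(k) = 3*(k*k²) = 3*k³)
S = 52 (S = 4 + (2*(-4))*(-6) = 4 - 8*(-6) = 4 + 48 = 52)
S*O(-11) + Z = 52*(3*(-11)³) - 69 = 52*(3*(-1331)) - 69 = 52*(-3993) - 69 = -207636 - 69 = -207705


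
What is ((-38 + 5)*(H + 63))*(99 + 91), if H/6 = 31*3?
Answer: -3893670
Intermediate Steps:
H = 558 (H = 6*(31*3) = 6*93 = 558)
((-38 + 5)*(H + 63))*(99 + 91) = ((-38 + 5)*(558 + 63))*(99 + 91) = -33*621*190 = -20493*190 = -3893670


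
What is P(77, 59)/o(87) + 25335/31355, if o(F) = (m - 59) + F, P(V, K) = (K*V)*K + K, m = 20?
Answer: 105092077/18813 ≈ 5586.1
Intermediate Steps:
P(V, K) = K + V*K² (P(V, K) = V*K² + K = K + V*K²)
o(F) = -39 + F (o(F) = (20 - 59) + F = -39 + F)
P(77, 59)/o(87) + 25335/31355 = (59*(1 + 59*77))/(-39 + 87) + 25335/31355 = (59*(1 + 4543))/48 + 25335*(1/31355) = (59*4544)*(1/48) + 5067/6271 = 268096*(1/48) + 5067/6271 = 16756/3 + 5067/6271 = 105092077/18813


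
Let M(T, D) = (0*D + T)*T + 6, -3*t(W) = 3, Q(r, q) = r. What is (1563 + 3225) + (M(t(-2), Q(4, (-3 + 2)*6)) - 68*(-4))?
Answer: 5067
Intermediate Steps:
t(W) = -1 (t(W) = -⅓*3 = -1)
M(T, D) = 6 + T² (M(T, D) = (0 + T)*T + 6 = T*T + 6 = T² + 6 = 6 + T²)
(1563 + 3225) + (M(t(-2), Q(4, (-3 + 2)*6)) - 68*(-4)) = (1563 + 3225) + ((6 + (-1)²) - 68*(-4)) = 4788 + ((6 + 1) - 17*(-16)) = 4788 + (7 + 272) = 4788 + 279 = 5067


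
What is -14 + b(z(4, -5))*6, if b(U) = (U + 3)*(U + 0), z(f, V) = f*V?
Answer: 2026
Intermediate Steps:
z(f, V) = V*f
b(U) = U*(3 + U) (b(U) = (3 + U)*U = U*(3 + U))
-14 + b(z(4, -5))*6 = -14 + ((-5*4)*(3 - 5*4))*6 = -14 - 20*(3 - 20)*6 = -14 - 20*(-17)*6 = -14 + 340*6 = -14 + 2040 = 2026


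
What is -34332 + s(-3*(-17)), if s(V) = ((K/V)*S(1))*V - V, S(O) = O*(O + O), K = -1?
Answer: -34385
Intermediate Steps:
S(O) = 2*O² (S(O) = O*(2*O) = 2*O²)
s(V) = -2 - V (s(V) = ((-1/V)*(2*1²))*V - V = ((-1/V)*(2*1))*V - V = (-1/V*2)*V - V = (-2/V)*V - V = -2 - V)
-34332 + s(-3*(-17)) = -34332 + (-2 - (-3)*(-17)) = -34332 + (-2 - 1*51) = -34332 + (-2 - 51) = -34332 - 53 = -34385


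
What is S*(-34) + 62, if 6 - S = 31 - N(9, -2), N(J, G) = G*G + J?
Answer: 470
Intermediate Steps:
N(J, G) = J + G² (N(J, G) = G² + J = J + G²)
S = -12 (S = 6 - (31 - (9 + (-2)²)) = 6 - (31 - (9 + 4)) = 6 - (31 - 1*13) = 6 - (31 - 13) = 6 - 1*18 = 6 - 18 = -12)
S*(-34) + 62 = -12*(-34) + 62 = 408 + 62 = 470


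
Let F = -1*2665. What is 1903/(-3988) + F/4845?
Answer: -3969611/3864372 ≈ -1.0272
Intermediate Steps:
F = -2665
1903/(-3988) + F/4845 = 1903/(-3988) - 2665/4845 = 1903*(-1/3988) - 2665*1/4845 = -1903/3988 - 533/969 = -3969611/3864372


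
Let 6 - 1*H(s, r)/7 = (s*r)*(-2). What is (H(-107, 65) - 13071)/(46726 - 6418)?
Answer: -110399/40308 ≈ -2.7389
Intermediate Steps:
H(s, r) = 42 + 14*r*s (H(s, r) = 42 - 7*s*r*(-2) = 42 - 7*r*s*(-2) = 42 - (-14)*r*s = 42 + 14*r*s)
(H(-107, 65) - 13071)/(46726 - 6418) = ((42 + 14*65*(-107)) - 13071)/(46726 - 6418) = ((42 - 97370) - 13071)/40308 = (-97328 - 13071)*(1/40308) = -110399*1/40308 = -110399/40308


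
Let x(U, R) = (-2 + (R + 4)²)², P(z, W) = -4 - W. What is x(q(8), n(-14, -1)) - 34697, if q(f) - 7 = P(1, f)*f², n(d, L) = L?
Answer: -34648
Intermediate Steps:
q(f) = 7 + f²*(-4 - f) (q(f) = 7 + (-4 - f)*f² = 7 + f²*(-4 - f))
x(U, R) = (-2 + (4 + R)²)²
x(q(8), n(-14, -1)) - 34697 = (-2 + (4 - 1)²)² - 34697 = (-2 + 3²)² - 34697 = (-2 + 9)² - 34697 = 7² - 34697 = 49 - 34697 = -34648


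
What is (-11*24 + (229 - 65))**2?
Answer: 10000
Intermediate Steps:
(-11*24 + (229 - 65))**2 = (-264 + 164)**2 = (-100)**2 = 10000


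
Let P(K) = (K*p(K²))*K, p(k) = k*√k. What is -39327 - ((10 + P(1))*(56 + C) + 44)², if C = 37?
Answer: -1177816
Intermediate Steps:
p(k) = k^(3/2)
P(K) = K²*(K²)^(3/2) (P(K) = (K*(K²)^(3/2))*K = K²*(K²)^(3/2))
-39327 - ((10 + P(1))*(56 + C) + 44)² = -39327 - ((10 + 1²*(1²)^(3/2))*(56 + 37) + 44)² = -39327 - ((10 + 1*1^(3/2))*93 + 44)² = -39327 - ((10 + 1*1)*93 + 44)² = -39327 - ((10 + 1)*93 + 44)² = -39327 - (11*93 + 44)² = -39327 - (1023 + 44)² = -39327 - 1*1067² = -39327 - 1*1138489 = -39327 - 1138489 = -1177816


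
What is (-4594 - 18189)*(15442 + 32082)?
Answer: -1082739292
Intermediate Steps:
(-4594 - 18189)*(15442 + 32082) = -22783*47524 = -1082739292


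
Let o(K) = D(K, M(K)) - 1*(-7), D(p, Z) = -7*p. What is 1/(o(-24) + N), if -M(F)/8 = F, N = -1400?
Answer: -1/1225 ≈ -0.00081633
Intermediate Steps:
M(F) = -8*F
o(K) = 7 - 7*K (o(K) = -7*K - 1*(-7) = -7*K + 7 = 7 - 7*K)
1/(o(-24) + N) = 1/((7 - 7*(-24)) - 1400) = 1/((7 + 168) - 1400) = 1/(175 - 1400) = 1/(-1225) = -1/1225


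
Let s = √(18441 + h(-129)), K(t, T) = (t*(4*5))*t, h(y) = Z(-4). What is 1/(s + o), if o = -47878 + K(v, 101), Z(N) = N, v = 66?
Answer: 39242/1539916127 - √18437/1539916127 ≈ 2.5395e-5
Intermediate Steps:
h(y) = -4
K(t, T) = 20*t² (K(t, T) = (t*20)*t = (20*t)*t = 20*t²)
s = √18437 (s = √(18441 - 4) = √18437 ≈ 135.78)
o = 39242 (o = -47878 + 20*66² = -47878 + 20*4356 = -47878 + 87120 = 39242)
1/(s + o) = 1/(√18437 + 39242) = 1/(39242 + √18437)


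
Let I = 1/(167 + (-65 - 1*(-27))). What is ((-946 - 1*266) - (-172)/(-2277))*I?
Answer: -2759896/293733 ≈ -9.3959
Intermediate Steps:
I = 1/129 (I = 1/(167 + (-65 + 27)) = 1/(167 - 38) = 1/129 ≈ 0.0077519)
((-946 - 1*266) - (-172)/(-2277))*I = ((-946 - 1*266) - (-172)/(-2277))*(1/129) = ((-946 - 266) - (-172)*(-1)/2277)*(1/129) = (-1212 - 1*172/2277)*(1/129) = (-1212 - 172/2277)*(1/129) = -2759896/2277*1/129 = -2759896/293733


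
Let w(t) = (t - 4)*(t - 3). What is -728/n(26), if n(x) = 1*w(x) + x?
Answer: -26/19 ≈ -1.3684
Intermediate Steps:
w(t) = (-4 + t)*(-3 + t)
n(x) = 12 + x² - 6*x (n(x) = 1*(12 + x² - 7*x) + x = (12 + x² - 7*x) + x = 12 + x² - 6*x)
-728/n(26) = -728/(12 + 26² - 6*26) = -728/(12 + 676 - 156) = -728/532 = -728*1/532 = -26/19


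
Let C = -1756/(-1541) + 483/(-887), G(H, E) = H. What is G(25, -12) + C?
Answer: 34984944/1366867 ≈ 25.595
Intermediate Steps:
C = 813269/1366867 (C = -1756*(-1/1541) + 483*(-1/887) = 1756/1541 - 483/887 = 813269/1366867 ≈ 0.59499)
G(25, -12) + C = 25 + 813269/1366867 = 34984944/1366867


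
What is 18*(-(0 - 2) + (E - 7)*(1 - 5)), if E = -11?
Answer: 1332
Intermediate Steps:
18*(-(0 - 2) + (E - 7)*(1 - 5)) = 18*(-(0 - 2) + (-11 - 7)*(1 - 5)) = 18*(-1*(-2) - 18*(-4)) = 18*(2 + 72) = 18*74 = 1332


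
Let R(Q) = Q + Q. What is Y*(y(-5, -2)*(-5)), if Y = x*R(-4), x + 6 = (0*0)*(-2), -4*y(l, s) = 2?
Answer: 120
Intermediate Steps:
y(l, s) = -½ (y(l, s) = -¼*2 = -½)
R(Q) = 2*Q
x = -6 (x = -6 + (0*0)*(-2) = -6 + 0*(-2) = -6 + 0 = -6)
Y = 48 (Y = -12*(-4) = -6*(-8) = 48)
Y*(y(-5, -2)*(-5)) = 48*(-½*(-5)) = 48*(5/2) = 120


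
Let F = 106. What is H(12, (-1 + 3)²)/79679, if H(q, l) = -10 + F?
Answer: 96/79679 ≈ 0.0012048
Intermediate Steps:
H(q, l) = 96 (H(q, l) = -10 + 106 = 96)
H(12, (-1 + 3)²)/79679 = 96/79679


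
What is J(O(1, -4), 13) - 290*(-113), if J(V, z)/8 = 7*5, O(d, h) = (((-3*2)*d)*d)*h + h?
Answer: 33050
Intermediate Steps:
O(d, h) = h - 6*h*d² (O(d, h) = ((-6*d)*d)*h + h = (-6*d²)*h + h = -6*h*d² + h = h - 6*h*d²)
J(V, z) = 280 (J(V, z) = 8*(7*5) = 8*35 = 280)
J(O(1, -4), 13) - 290*(-113) = 280 - 290*(-113) = 280 + 32770 = 33050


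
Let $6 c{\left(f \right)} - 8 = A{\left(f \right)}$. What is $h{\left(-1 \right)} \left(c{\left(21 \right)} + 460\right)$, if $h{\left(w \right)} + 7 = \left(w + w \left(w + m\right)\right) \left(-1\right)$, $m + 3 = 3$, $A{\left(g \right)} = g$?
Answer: $- \frac{19523}{6} \approx -3253.8$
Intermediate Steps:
$c{\left(f \right)} = \frac{4}{3} + \frac{f}{6}$
$m = 0$ ($m = -3 + 3 = 0$)
$h{\left(w \right)} = -7 - w - w^{2}$ ($h{\left(w \right)} = -7 + \left(w + w \left(w + 0\right)\right) \left(-1\right) = -7 + \left(w + w w\right) \left(-1\right) = -7 + \left(w + w^{2}\right) \left(-1\right) = -7 - \left(w + w^{2}\right) = -7 - w - w^{2}$)
$h{\left(-1 \right)} \left(c{\left(21 \right)} + 460\right) = \left(-7 - -1 - \left(-1\right)^{2}\right) \left(\left(\frac{4}{3} + \frac{1}{6} \cdot 21\right) + 460\right) = \left(-7 + 1 - 1\right) \left(\left(\frac{4}{3} + \frac{7}{2}\right) + 460\right) = \left(-7 + 1 - 1\right) \left(\frac{29}{6} + 460\right) = \left(-7\right) \frac{2789}{6} = - \frac{19523}{6}$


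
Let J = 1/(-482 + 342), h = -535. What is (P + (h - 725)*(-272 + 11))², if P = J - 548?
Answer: 2112659787215041/19600 ≈ 1.0779e+11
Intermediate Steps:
J = -1/140 (J = 1/(-140) = -1/140 ≈ -0.0071429)
P = -76721/140 (P = -1/140 - 548 = -76721/140 ≈ -548.01)
(P + (h - 725)*(-272 + 11))² = (-76721/140 + (-535 - 725)*(-272 + 11))² = (-76721/140 - 1260*(-261))² = (-76721/140 + 328860)² = (45963679/140)² = 2112659787215041/19600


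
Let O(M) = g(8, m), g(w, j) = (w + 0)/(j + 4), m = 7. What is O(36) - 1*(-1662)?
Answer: 18290/11 ≈ 1662.7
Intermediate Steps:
g(w, j) = w/(4 + j)
O(M) = 8/11 (O(M) = 8/(4 + 7) = 8/11)
O(36) - 1*(-1662) = 8/11 - 1*(-1662) = 8/11 + 1662 = 18290/11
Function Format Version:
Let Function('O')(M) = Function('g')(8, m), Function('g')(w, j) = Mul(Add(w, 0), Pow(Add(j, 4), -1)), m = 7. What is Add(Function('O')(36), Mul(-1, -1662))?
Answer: Rational(18290, 11) ≈ 1662.7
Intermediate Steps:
Function('g')(w, j) = Mul(w, Pow(Add(4, j), -1))
Function('O')(M) = Rational(8, 11) (Function('O')(M) = Mul(8, Pow(Add(4, 7), -1)) = Mul(8, Pow(11, -1)) = Mul(8, Rational(1, 11)) = Rational(8, 11))
Add(Function('O')(36), Mul(-1, -1662)) = Add(Rational(8, 11), Mul(-1, -1662)) = Add(Rational(8, 11), 1662) = Rational(18290, 11)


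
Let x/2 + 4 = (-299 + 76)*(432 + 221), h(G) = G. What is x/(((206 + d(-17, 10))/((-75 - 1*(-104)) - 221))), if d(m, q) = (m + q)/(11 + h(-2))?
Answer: 503273088/1847 ≈ 2.7248e+5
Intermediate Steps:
x = -291246 (x = -8 + 2*((-299 + 76)*(432 + 221)) = -8 + 2*(-223*653) = -8 + 2*(-145619) = -8 - 291238 = -291246)
d(m, q) = m/9 + q/9 (d(m, q) = (m + q)/(11 - 2) = (m + q)/9 = (m + q)*(⅑) = m/9 + q/9)
x/(((206 + d(-17, 10))/((-75 - 1*(-104)) - 221))) = -291246*((-75 - 1*(-104)) - 221)/(206 + ((⅑)*(-17) + (⅑)*10)) = -291246*((-75 + 104) - 221)/(206 + (-17/9 + 10/9)) = -291246*(29 - 221)/(206 - 7/9) = -291246/((1847/9)/(-192)) = -291246/((1847/9)*(-1/192)) = -291246/(-1847/1728) = -291246*(-1728/1847) = 503273088/1847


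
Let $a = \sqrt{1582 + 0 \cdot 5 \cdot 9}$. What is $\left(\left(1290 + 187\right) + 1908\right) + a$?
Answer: $3385 + \sqrt{1582} \approx 3424.8$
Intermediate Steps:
$a = \sqrt{1582}$ ($a = \sqrt{1582 + 0 \cdot 9} = \sqrt{1582 + 0} = \sqrt{1582} \approx 39.774$)
$\left(\left(1290 + 187\right) + 1908\right) + a = \left(\left(1290 + 187\right) + 1908\right) + \sqrt{1582} = \left(1477 + 1908\right) + \sqrt{1582} = 3385 + \sqrt{1582}$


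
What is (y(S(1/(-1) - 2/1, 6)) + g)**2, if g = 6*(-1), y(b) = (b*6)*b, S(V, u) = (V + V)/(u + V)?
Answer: 324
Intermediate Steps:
S(V, u) = 2*V/(V + u) (S(V, u) = (2*V)/(V + u) = 2*V/(V + u))
y(b) = 6*b**2 (y(b) = (6*b)*b = 6*b**2)
g = -6
(y(S(1/(-1) - 2/1, 6)) + g)**2 = (6*(2*(1/(-1) - 2/1)/((1/(-1) - 2/1) + 6))**2 - 6)**2 = (6*(2*(1*(-1) - 2*1)/((1*(-1) - 2*1) + 6))**2 - 6)**2 = (6*(2*(-1 - 2)/((-1 - 2) + 6))**2 - 6)**2 = (6*(2*(-3)/(-3 + 6))**2 - 6)**2 = (6*(2*(-3)/3)**2 - 6)**2 = (6*(2*(-3)*(1/3))**2 - 6)**2 = (6*(-2)**2 - 6)**2 = (6*4 - 6)**2 = (24 - 6)**2 = 18**2 = 324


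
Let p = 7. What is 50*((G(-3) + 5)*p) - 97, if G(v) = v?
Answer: 603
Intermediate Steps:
50*((G(-3) + 5)*p) - 97 = 50*((-3 + 5)*7) - 97 = 50*(2*7) - 97 = 50*14 - 97 = 700 - 97 = 603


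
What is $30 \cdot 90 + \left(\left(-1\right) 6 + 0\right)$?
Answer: $2694$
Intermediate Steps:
$30 \cdot 90 + \left(\left(-1\right) 6 + 0\right) = 2700 + \left(-6 + 0\right) = 2700 - 6 = 2694$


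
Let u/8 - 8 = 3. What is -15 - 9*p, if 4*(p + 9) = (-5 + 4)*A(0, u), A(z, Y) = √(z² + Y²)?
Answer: 264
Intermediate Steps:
u = 88 (u = 64 + 8*3 = 64 + 24 = 88)
A(z, Y) = √(Y² + z²)
p = -31 (p = -9 + ((-5 + 4)*√(88² + 0²))/4 = -9 + (-√(7744 + 0))/4 = -9 + (-√7744)/4 = -9 + (-1*88)/4 = -9 + (¼)*(-88) = -9 - 22 = -31)
-15 - 9*p = -15 - 9*(-31) = -15 + 279 = 264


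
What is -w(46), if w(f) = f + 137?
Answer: -183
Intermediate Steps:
w(f) = 137 + f
-w(46) = -(137 + 46) = -1*183 = -183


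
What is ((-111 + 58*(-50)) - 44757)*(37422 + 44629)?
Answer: -3919412168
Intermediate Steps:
((-111 + 58*(-50)) - 44757)*(37422 + 44629) = ((-111 - 2900) - 44757)*82051 = (-3011 - 44757)*82051 = -47768*82051 = -3919412168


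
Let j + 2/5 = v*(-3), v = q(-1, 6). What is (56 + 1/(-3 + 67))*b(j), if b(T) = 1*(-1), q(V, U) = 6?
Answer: -3585/64 ≈ -56.016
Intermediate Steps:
v = 6
j = -92/5 (j = -2/5 + 6*(-3) = -2/5 - 18 = -92/5 ≈ -18.400)
b(T) = -1
(56 + 1/(-3 + 67))*b(j) = (56 + 1/(-3 + 67))*(-1) = (56 + 1/64)*(-1) = (3585/64)*(-1) = -3585/64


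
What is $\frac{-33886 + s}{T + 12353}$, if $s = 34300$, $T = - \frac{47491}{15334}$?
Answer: $\frac{6348276}{189373411} \approx 0.033523$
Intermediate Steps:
$T = - \frac{47491}{15334}$ ($T = \left(-47491\right) \frac{1}{15334} = - \frac{47491}{15334} \approx -3.0971$)
$\frac{-33886 + s}{T + 12353} = \frac{-33886 + 34300}{- \frac{47491}{15334} + 12353} = \frac{414}{\frac{189373411}{15334}} = 414 \cdot \frac{15334}{189373411} = \frac{6348276}{189373411}$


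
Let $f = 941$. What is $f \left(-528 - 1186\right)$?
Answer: $-1612874$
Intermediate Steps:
$f \left(-528 - 1186\right) = 941 \left(-528 - 1186\right) = 941 \left(-1714\right) = -1612874$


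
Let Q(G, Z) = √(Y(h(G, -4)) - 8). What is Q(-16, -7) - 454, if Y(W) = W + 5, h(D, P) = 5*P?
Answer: -454 + I*√23 ≈ -454.0 + 4.7958*I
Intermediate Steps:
Y(W) = 5 + W
Q(G, Z) = I*√23 (Q(G, Z) = √((5 + 5*(-4)) - 8) = √((5 - 20) - 8) = √(-15 - 8) = √(-23) = I*√23)
Q(-16, -7) - 454 = I*√23 - 454 = -454 + I*√23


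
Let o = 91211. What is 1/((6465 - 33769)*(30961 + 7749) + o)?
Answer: -1/1056846629 ≈ -9.4621e-10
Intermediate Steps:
1/((6465 - 33769)*(30961 + 7749) + o) = 1/((6465 - 33769)*(30961 + 7749) + 91211) = 1/(-27304*38710 + 91211) = 1/(-1056937840 + 91211) = 1/(-1056846629) = -1/1056846629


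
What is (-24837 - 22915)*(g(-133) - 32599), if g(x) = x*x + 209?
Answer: 702002152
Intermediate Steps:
g(x) = 209 + x² (g(x) = x² + 209 = 209 + x²)
(-24837 - 22915)*(g(-133) - 32599) = (-24837 - 22915)*((209 + (-133)²) - 32599) = -47752*((209 + 17689) - 32599) = -47752*(17898 - 32599) = -47752*(-14701) = 702002152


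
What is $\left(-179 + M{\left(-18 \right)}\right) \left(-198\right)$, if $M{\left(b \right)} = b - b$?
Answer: $35442$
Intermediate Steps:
$M{\left(b \right)} = 0$
$\left(-179 + M{\left(-18 \right)}\right) \left(-198\right) = \left(-179 + 0\right) \left(-198\right) = \left(-179\right) \left(-198\right) = 35442$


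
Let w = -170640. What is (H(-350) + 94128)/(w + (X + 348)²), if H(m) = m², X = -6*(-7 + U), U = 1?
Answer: -54157/5796 ≈ -9.3439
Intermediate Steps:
X = 36 (X = -6*(-7 + 1) = -6*(-6) = 36)
(H(-350) + 94128)/(w + (X + 348)²) = ((-350)² + 94128)/(-170640 + (36 + 348)²) = (122500 + 94128)/(-170640 + 384²) = 216628/(-170640 + 147456) = 216628/(-23184) = 216628*(-1/23184) = -54157/5796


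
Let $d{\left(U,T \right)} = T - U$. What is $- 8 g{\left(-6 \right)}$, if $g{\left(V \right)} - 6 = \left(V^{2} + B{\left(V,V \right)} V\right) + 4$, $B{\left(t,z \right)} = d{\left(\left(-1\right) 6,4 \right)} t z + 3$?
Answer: $17056$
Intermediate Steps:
$B{\left(t,z \right)} = 3 + 10 t z$ ($B{\left(t,z \right)} = \left(4 - \left(-1\right) 6\right) t z + 3 = \left(4 - -6\right) t z + 3 = \left(4 + 6\right) t z + 3 = 10 t z + 3 = 3 + 10 t z$)
$g{\left(V \right)} = 10 + V^{2} + V \left(3 + 10 V^{2}\right)$ ($g{\left(V \right)} = 6 + \left(\left(V^{2} + \left(3 + 10 V V\right) V\right) + 4\right) = 6 + \left(\left(V^{2} + \left(3 + 10 V^{2}\right) V\right) + 4\right) = 6 + \left(\left(V^{2} + V \left(3 + 10 V^{2}\right)\right) + 4\right) = 6 + \left(4 + V^{2} + V \left(3 + 10 V^{2}\right)\right) = 10 + V^{2} + V \left(3 + 10 V^{2}\right)$)
$- 8 g{\left(-6 \right)} = - 8 \left(10 + \left(-6\right)^{2} - 6 \left(3 + 10 \left(-6\right)^{2}\right)\right) = - 8 \left(10 + 36 - 6 \left(3 + 10 \cdot 36\right)\right) = - 8 \left(10 + 36 - 6 \left(3 + 360\right)\right) = - 8 \left(10 + 36 - 2178\right) = \left(-8\right) \left(-2132\right) = 17056$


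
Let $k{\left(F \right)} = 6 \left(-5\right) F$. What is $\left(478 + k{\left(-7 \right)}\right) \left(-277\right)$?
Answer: $-190576$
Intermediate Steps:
$k{\left(F \right)} = - 30 F$
$\left(478 + k{\left(-7 \right)}\right) \left(-277\right) = \left(478 - -210\right) \left(-277\right) = \left(478 + 210\right) \left(-277\right) = 688 \left(-277\right) = -190576$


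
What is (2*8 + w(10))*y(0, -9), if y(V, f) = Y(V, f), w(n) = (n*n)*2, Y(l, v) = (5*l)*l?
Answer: 0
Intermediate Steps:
Y(l, v) = 5*l**2
w(n) = 2*n**2 (w(n) = n**2*2 = 2*n**2)
y(V, f) = 5*V**2
(2*8 + w(10))*y(0, -9) = (2*8 + 2*10**2)*(5*0**2) = (16 + 2*100)*(5*0) = (16 + 200)*0 = 216*0 = 0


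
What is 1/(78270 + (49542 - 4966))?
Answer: 1/122846 ≈ 8.1403e-6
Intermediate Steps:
1/(78270 + (49542 - 4966)) = 1/(78270 + 44576) = 1/122846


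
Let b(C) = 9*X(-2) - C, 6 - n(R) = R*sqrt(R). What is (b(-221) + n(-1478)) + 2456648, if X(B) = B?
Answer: 2456857 + 1478*I*sqrt(1478) ≈ 2.4569e+6 + 56821.0*I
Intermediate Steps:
n(R) = 6 - R**(3/2) (n(R) = 6 - R*sqrt(R) = 6 - R**(3/2))
b(C) = -18 - C (b(C) = 9*(-2) - C = -18 - C)
(b(-221) + n(-1478)) + 2456648 = ((-18 - 1*(-221)) + (6 - (-1478)**(3/2))) + 2456648 = ((-18 + 221) + (6 - (-1478)*I*sqrt(1478))) + 2456648 = (203 + (6 + 1478*I*sqrt(1478))) + 2456648 = (209 + 1478*I*sqrt(1478)) + 2456648 = 2456857 + 1478*I*sqrt(1478)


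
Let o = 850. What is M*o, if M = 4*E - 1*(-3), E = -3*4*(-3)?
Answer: 124950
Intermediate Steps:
E = 36 (E = -12*(-3) = 36)
M = 147 (M = 4*36 - 1*(-3) = 144 + 3 = 147)
M*o = 147*850 = 124950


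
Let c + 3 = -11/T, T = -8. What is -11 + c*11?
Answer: -231/8 ≈ -28.875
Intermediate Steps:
c = -13/8 (c = -3 - 11/(-8) = -3 - 11*(-1/8) = -3 + 11/8 = -13/8 ≈ -1.6250)
-11 + c*11 = -11 - 13/8*11 = -11 - 143/8 = -231/8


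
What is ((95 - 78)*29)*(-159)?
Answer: -78387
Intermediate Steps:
((95 - 78)*29)*(-159) = (17*29)*(-159) = 493*(-159) = -78387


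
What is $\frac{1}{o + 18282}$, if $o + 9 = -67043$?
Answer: $- \frac{1}{48770} \approx -2.0504 \cdot 10^{-5}$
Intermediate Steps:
$o = -67052$ ($o = -9 - 67043 = -67052$)
$\frac{1}{o + 18282} = \frac{1}{-67052 + 18282} = \frac{1}{-48770} = - \frac{1}{48770}$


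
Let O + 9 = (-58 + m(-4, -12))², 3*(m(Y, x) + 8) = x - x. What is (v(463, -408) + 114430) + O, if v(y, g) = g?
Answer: 118369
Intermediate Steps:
m(Y, x) = -8 (m(Y, x) = -8 + (x - x)/3 = -8 + (⅓)*0 = -8 + 0 = -8)
O = 4347 (O = -9 + (-58 - 8)² = -9 + (-66)² = -9 + 4356 = 4347)
(v(463, -408) + 114430) + O = (-408 + 114430) + 4347 = 114022 + 4347 = 118369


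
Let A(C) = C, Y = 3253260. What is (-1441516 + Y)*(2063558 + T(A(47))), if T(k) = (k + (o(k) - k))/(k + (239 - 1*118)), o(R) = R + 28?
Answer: 26170477437764/7 ≈ 3.7386e+12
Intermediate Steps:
o(R) = 28 + R
T(k) = (28 + k)/(121 + k) (T(k) = (k + ((28 + k) - k))/(k + (239 - 1*118)) = (k + 28)/(k + (239 - 118)) = (28 + k)/(k + 121) = (28 + k)/(121 + k))
(-1441516 + Y)*(2063558 + T(A(47))) = (-1441516 + 3253260)*(2063558 + (28 + 47)/(121 + 47)) = 1811744*(2063558 + 75/168) = 1811744*(2063558 + (1/168)*75) = 1811744*(2063558 + 25/56) = 1811744*(115559273/56) = 26170477437764/7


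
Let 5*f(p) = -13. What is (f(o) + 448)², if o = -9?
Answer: 4959529/25 ≈ 1.9838e+5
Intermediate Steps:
f(p) = -13/5 (f(p) = (⅕)*(-13) = -13/5)
(f(o) + 448)² = (-13/5 + 448)² = (2227/5)² = 4959529/25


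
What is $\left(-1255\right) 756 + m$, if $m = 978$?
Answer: $-947802$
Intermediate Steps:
$\left(-1255\right) 756 + m = \left(-1255\right) 756 + 978 = -948780 + 978 = -947802$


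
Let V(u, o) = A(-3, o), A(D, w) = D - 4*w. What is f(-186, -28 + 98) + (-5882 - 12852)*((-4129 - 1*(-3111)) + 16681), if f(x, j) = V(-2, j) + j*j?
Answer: -293426025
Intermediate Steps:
A(D, w) = D - 4*w
V(u, o) = -3 - 4*o
f(x, j) = -3 + j**2 - 4*j (f(x, j) = (-3 - 4*j) + j*j = (-3 - 4*j) + j**2 = -3 + j**2 - 4*j)
f(-186, -28 + 98) + (-5882 - 12852)*((-4129 - 1*(-3111)) + 16681) = (-3 + (-28 + 98)**2 - 4*(-28 + 98)) + (-5882 - 12852)*((-4129 - 1*(-3111)) + 16681) = (-3 + 70**2 - 4*70) - 18734*((-4129 + 3111) + 16681) = (-3 + 4900 - 280) - 18734*(-1018 + 16681) = 4617 - 18734*15663 = 4617 - 293430642 = -293426025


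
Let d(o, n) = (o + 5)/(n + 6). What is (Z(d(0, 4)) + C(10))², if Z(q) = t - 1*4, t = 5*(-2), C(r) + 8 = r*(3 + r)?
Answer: 11664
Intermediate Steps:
C(r) = -8 + r*(3 + r)
d(o, n) = (5 + o)/(6 + n)
t = -10
Z(q) = -14 (Z(q) = -10 - 1*4 = -10 - 4 = -14)
(Z(d(0, 4)) + C(10))² = (-14 + (-8 + 10² + 3*10))² = (-14 + (-8 + 100 + 30))² = (-14 + 122)² = 108² = 11664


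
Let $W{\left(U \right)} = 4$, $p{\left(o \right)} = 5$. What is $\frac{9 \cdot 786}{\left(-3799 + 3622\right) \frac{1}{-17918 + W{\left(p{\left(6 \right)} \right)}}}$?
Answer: $\frac{42241212}{59} \approx 7.1595 \cdot 10^{5}$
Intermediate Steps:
$\frac{9 \cdot 786}{\left(-3799 + 3622\right) \frac{1}{-17918 + W{\left(p{\left(6 \right)} \right)}}} = \frac{9 \cdot 786}{\left(-3799 + 3622\right) \frac{1}{-17918 + 4}} = \frac{7074}{\left(-177\right) \frac{1}{-17914}} = \frac{7074}{\left(-177\right) \left(- \frac{1}{17914}\right)} = \frac{7074}{\frac{177}{17914}} = 7074 \cdot \frac{17914}{177} = \frac{42241212}{59}$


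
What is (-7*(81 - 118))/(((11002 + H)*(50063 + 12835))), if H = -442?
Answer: 259/664202880 ≈ 3.8994e-7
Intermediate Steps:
(-7*(81 - 118))/(((11002 + H)*(50063 + 12835))) = (-7*(81 - 118))/(((11002 - 442)*(50063 + 12835))) = (-7*(-37))/((10560*62898)) = 259/664202880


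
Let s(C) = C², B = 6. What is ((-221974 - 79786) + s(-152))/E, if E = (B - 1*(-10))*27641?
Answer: -17416/27641 ≈ -0.63008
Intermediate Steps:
E = 442256 (E = (6 - 1*(-10))*27641 = (6 + 10)*27641 = 16*27641 = 442256)
((-221974 - 79786) + s(-152))/E = ((-221974 - 79786) + (-152)²)/442256 = (-301760 + 23104)*(1/442256) = -278656*1/442256 = -17416/27641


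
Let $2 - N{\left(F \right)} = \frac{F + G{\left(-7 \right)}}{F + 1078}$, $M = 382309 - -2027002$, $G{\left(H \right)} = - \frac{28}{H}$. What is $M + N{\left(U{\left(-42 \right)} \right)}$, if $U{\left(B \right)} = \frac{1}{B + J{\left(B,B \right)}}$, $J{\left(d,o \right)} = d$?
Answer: $\frac{218165701128}{90551} \approx 2.4093 \cdot 10^{6}$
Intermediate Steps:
$U{\left(B \right)} = \frac{1}{2 B}$ ($U{\left(B \right)} = \frac{1}{B + B} = \frac{1}{2 B}$)
$M = 2409311$ ($M = 382309 + 2027002 = 2409311$)
$N{\left(F \right)} = 2 - \frac{4 + F}{1078 + F}$ ($N{\left(F \right)} = 2 - \frac{F - \frac{28}{-7}}{F + 1078} = 2 - \frac{F - -4}{1078 + F} = 2 - \frac{F + 4}{1078 + F} = 2 - \frac{4 + F}{1078 + F}$)
$M + N{\left(U{\left(-42 \right)} \right)} = 2409311 + \frac{2152 + \frac{1}{2 \left(-42\right)}}{1078 + \frac{1}{2 \left(-42\right)}} = 2409311 + \frac{2152 + \frac{1}{2} \left(- \frac{1}{42}\right)}{1078 + \frac{1}{2} \left(- \frac{1}{42}\right)} = 2409311 + \frac{2152 - \frac{1}{84}}{1078 - \frac{1}{84}} = 2409311 + \frac{1}{\frac{90551}{84}} \cdot \frac{180767}{84} = 2409311 + \frac{84}{90551} \cdot \frac{180767}{84} = 2409311 + \frac{180767}{90551} = \frac{218165701128}{90551}$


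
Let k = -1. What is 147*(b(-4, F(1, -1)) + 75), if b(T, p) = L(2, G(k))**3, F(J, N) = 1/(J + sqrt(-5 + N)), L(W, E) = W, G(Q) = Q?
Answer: 12201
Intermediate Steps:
b(T, p) = 8 (b(T, p) = 2**3 = 8)
147*(b(-4, F(1, -1)) + 75) = 147*(8 + 75) = 147*83 = 12201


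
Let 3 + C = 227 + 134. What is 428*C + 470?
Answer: 153694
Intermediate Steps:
C = 358 (C = -3 + (227 + 134) = -3 + 361 = 358)
428*C + 470 = 428*358 + 470 = 153224 + 470 = 153694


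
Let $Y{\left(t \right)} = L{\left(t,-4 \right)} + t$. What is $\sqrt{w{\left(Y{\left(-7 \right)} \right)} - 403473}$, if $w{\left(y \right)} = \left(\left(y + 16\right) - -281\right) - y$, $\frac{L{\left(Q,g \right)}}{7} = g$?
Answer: $2 i \sqrt{100794} \approx 634.96 i$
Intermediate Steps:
$L{\left(Q,g \right)} = 7 g$
$Y{\left(t \right)} = -28 + t$ ($Y{\left(t \right)} = 7 \left(-4\right) + t = -28 + t$)
$w{\left(y \right)} = 297$ ($w{\left(y \right)} = \left(\left(16 + y\right) + 281\right) - y = \left(297 + y\right) - y = 297$)
$\sqrt{w{\left(Y{\left(-7 \right)} \right)} - 403473} = \sqrt{297 - 403473} = \sqrt{-403176} = 2 i \sqrt{100794}$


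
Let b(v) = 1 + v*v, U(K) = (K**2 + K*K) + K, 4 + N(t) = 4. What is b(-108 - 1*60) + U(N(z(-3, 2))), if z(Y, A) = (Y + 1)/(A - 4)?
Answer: 28225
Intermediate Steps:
z(Y, A) = (1 + Y)/(-4 + A)
N(t) = 0 (N(t) = -4 + 4 = 0)
U(K) = K + 2*K**2 (U(K) = (K**2 + K**2) + K = 2*K**2 + K = K + 2*K**2)
b(v) = 1 + v**2
b(-108 - 1*60) + U(N(z(-3, 2))) = (1 + (-108 - 1*60)**2) + 0*(1 + 2*0) = (1 + (-108 - 60)**2) + 0*(1 + 0) = (1 + (-168)**2) + 0*1 = (1 + 28224) + 0 = 28225 + 0 = 28225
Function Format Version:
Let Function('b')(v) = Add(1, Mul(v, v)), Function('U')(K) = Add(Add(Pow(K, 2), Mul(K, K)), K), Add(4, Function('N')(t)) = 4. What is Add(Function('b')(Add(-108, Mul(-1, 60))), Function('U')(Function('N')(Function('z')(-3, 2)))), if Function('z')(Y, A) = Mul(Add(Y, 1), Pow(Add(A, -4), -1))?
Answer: 28225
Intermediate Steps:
Function('z')(Y, A) = Mul(Pow(Add(-4, A), -1), Add(1, Y)) (Function('z')(Y, A) = Mul(Add(1, Y), Pow(Add(-4, A), -1)) = Mul(Pow(Add(-4, A), -1), Add(1, Y)))
Function('N')(t) = 0 (Function('N')(t) = Add(-4, 4) = 0)
Function('U')(K) = Add(K, Mul(2, Pow(K, 2))) (Function('U')(K) = Add(Add(Pow(K, 2), Pow(K, 2)), K) = Add(Mul(2, Pow(K, 2)), K) = Add(K, Mul(2, Pow(K, 2))))
Function('b')(v) = Add(1, Pow(v, 2))
Add(Function('b')(Add(-108, Mul(-1, 60))), Function('U')(Function('N')(Function('z')(-3, 2)))) = Add(Add(1, Pow(Add(-108, Mul(-1, 60)), 2)), Mul(0, Add(1, Mul(2, 0)))) = Add(Add(1, Pow(Add(-108, -60), 2)), Mul(0, Add(1, 0))) = Add(Add(1, Pow(-168, 2)), Mul(0, 1)) = Add(Add(1, 28224), 0) = Add(28225, 0) = 28225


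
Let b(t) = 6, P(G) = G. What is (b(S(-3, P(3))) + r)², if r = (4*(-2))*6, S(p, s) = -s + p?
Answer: 1764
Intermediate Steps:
S(p, s) = p - s
r = -48 (r = -8*6 = -48)
(b(S(-3, P(3))) + r)² = (6 - 48)² = (-42)² = 1764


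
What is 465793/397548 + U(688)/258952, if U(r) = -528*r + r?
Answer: -2940416839/12868231212 ≈ -0.22850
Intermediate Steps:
U(r) = -527*r
465793/397548 + U(688)/258952 = 465793/397548 - 527*688/258952 = 465793*(1/397548) - 362576*1/258952 = 465793/397548 - 45322/32369 = -2940416839/12868231212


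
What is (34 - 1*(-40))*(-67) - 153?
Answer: -5111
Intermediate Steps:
(34 - 1*(-40))*(-67) - 153 = (34 + 40)*(-67) - 153 = 74*(-67) - 153 = -4958 - 153 = -5111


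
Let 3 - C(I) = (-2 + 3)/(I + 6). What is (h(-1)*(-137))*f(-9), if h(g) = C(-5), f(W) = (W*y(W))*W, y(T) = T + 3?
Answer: 133164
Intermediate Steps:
y(T) = 3 + T
C(I) = 3 - 1/(6 + I) (C(I) = 3 - (-2 + 3)/(I + 6) = 3 - 1/(6 + I))
f(W) = W**2*(3 + W) (f(W) = (W*(3 + W))*W = W**2*(3 + W))
h(g) = 2 (h(g) = (17 + 3*(-5))/(6 - 5) = (17 - 15)/1 = 1*2 = 2)
(h(-1)*(-137))*f(-9) = (2*(-137))*((-9)**2*(3 - 9)) = -22194*(-6) = -274*(-486) = 133164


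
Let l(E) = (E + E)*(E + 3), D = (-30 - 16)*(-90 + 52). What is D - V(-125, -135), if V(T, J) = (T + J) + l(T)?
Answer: -28492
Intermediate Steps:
D = 1748 (D = -46*(-38) = 1748)
l(E) = 2*E*(3 + E) (l(E) = (2*E)*(3 + E) = 2*E*(3 + E))
V(T, J) = J + T + 2*T*(3 + T) (V(T, J) = (T + J) + 2*T*(3 + T) = (J + T) + 2*T*(3 + T) = J + T + 2*T*(3 + T))
D - V(-125, -135) = 1748 - (-135 - 125 + 2*(-125)*(3 - 125)) = 1748 - (-135 - 125 + 2*(-125)*(-122)) = 1748 - (-135 - 125 + 30500) = 1748 - 1*30240 = 1748 - 30240 = -28492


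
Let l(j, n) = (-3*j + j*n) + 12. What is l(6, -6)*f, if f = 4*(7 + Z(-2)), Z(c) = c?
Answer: -840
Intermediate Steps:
l(j, n) = 12 - 3*j + j*n
f = 20 (f = 4*(7 - 2) = 4*5 = 20)
l(6, -6)*f = (12 - 3*6 + 6*(-6))*20 = (12 - 18 - 36)*20 = -42*20 = -840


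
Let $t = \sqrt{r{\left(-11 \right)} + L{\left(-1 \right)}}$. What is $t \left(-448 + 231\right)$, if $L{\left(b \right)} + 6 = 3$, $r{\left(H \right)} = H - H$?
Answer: $- 217 i \sqrt{3} \approx - 375.85 i$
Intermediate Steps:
$r{\left(H \right)} = 0$
$L{\left(b \right)} = -3$ ($L{\left(b \right)} = -6 + 3 = -3$)
$t = i \sqrt{3}$ ($t = \sqrt{0 - 3} = \sqrt{-3} = i \sqrt{3} \approx 1.732 i$)
$t \left(-448 + 231\right) = i \sqrt{3} \left(-448 + 231\right) = i \sqrt{3} \left(-217\right) = - 217 i \sqrt{3}$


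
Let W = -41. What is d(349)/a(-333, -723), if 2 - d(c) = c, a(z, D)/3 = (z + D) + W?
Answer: 347/3291 ≈ 0.10544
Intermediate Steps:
a(z, D) = -123 + 3*D + 3*z (a(z, D) = 3*((z + D) - 41) = 3*((D + z) - 41) = 3*(-41 + D + z) = -123 + 3*D + 3*z)
d(c) = 2 - c
d(349)/a(-333, -723) = (2 - 1*349)/(-123 + 3*(-723) + 3*(-333)) = (2 - 349)/(-123 - 2169 - 999) = -347/(-3291) = -347*(-1/3291) = 347/3291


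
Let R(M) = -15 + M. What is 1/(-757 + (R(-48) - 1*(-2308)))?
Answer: 1/1488 ≈ 0.00067204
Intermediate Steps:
1/(-757 + (R(-48) - 1*(-2308))) = 1/(-757 + ((-15 - 48) - 1*(-2308))) = 1/(-757 + (-63 + 2308)) = 1/(-757 + 2245) = 1/1488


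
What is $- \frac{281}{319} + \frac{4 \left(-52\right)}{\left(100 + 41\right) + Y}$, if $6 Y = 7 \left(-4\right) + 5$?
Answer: $- \frac{629375}{262537} \approx -2.3973$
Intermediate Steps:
$Y = - \frac{23}{6}$ ($Y = \frac{7 \left(-4\right) + 5}{6} = \frac{-28 + 5}{6} = \frac{1}{6} \left(-23\right) = - \frac{23}{6} \approx -3.8333$)
$- \frac{281}{319} + \frac{4 \left(-52\right)}{\left(100 + 41\right) + Y} = - \frac{281}{319} + \frac{4 \left(-52\right)}{\left(100 + 41\right) - \frac{23}{6}} = \left(-281\right) \frac{1}{319} - \frac{208}{141 - \frac{23}{6}} = - \frac{281}{319} - \frac{208}{\frac{823}{6}} = - \frac{281}{319} - \frac{1248}{823} = - \frac{629375}{262537}$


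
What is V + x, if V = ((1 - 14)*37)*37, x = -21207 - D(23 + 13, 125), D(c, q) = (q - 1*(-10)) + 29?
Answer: -39168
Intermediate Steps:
D(c, q) = 39 + q (D(c, q) = (q + 10) + 29 = (10 + q) + 29 = 39 + q)
x = -21371 (x = -21207 - (39 + 125) = -21207 - 1*164 = -21207 - 164 = -21371)
V = -17797 (V = -13*37*37 = -481*37 = -17797)
V + x = -17797 - 21371 = -39168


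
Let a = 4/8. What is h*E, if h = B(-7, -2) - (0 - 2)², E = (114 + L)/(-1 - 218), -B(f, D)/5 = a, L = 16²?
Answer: 2405/219 ≈ 10.982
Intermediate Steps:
L = 256
a = ½ (a = 4*(⅛) = ½ ≈ 0.50000)
B(f, D) = -5/2 (B(f, D) = -5*½ = -5/2)
E = -370/219 (E = (114 + 256)/(-1 - 218) = 370/(-219) = 370*(-1/219) = -370/219 ≈ -1.6895)
h = -13/2 (h = -5/2 - (0 - 2)² = -5/2 - 1*(-2)² = -5/2 - 1*4 = -5/2 - 4 = -13/2 ≈ -6.5000)
h*E = -13/2*(-370/219) = 2405/219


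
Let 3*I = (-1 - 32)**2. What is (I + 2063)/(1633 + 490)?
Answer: 2426/2123 ≈ 1.1427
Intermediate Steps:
I = 363 (I = (-1 - 32)**2/3 = (1/3)*(-33)**2 = (1/3)*1089 = 363)
(I + 2063)/(1633 + 490) = (363 + 2063)/(1633 + 490) = 2426/2123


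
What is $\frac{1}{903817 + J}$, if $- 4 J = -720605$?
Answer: $\frac{4}{4335873} \approx 9.2254 \cdot 10^{-7}$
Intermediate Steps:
$J = \frac{720605}{4}$ ($J = \left(- \frac{1}{4}\right) \left(-720605\right) = \frac{720605}{4} \approx 1.8015 \cdot 10^{5}$)
$\frac{1}{903817 + J} = \frac{1}{903817 + \frac{720605}{4}} = \frac{1}{\frac{4335873}{4}} = \frac{4}{4335873}$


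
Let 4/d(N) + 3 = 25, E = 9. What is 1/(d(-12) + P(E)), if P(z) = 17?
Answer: 11/189 ≈ 0.058201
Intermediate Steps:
d(N) = 2/11 (d(N) = 4/(-3 + 25) = 4/22 = 4*(1/22) = 2/11)
1/(d(-12) + P(E)) = 1/(2/11 + 17) = 1/(189/11) = 11/189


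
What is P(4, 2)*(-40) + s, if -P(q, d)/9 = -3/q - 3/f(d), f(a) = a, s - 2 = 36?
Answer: -772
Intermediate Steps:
s = 38 (s = 2 + 36 = 38)
P(q, d) = 27/d + 27/q (P(q, d) = -9*(-3/q - 3/d) = -9*(-3/d - 3/q) = 27/d + 27/q)
P(4, 2)*(-40) + s = (27/2 + 27/4)*(-40) + 38 = (81/4)*(-40) + 38 = -810 + 38 = -772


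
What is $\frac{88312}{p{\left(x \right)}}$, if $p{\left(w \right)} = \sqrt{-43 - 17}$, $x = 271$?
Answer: $- \frac{44156 i \sqrt{15}}{15} \approx - 11401.0 i$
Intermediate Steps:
$p{\left(w \right)} = 2 i \sqrt{15}$ ($p{\left(w \right)} = \sqrt{-60} = 2 i \sqrt{15}$)
$\frac{88312}{p{\left(x \right)}} = \frac{88312}{2 i \sqrt{15}} = 88312 \left(- \frac{i \sqrt{15}}{30}\right) = - \frac{44156 i \sqrt{15}}{15}$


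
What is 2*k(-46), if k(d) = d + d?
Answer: -184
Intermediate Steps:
k(d) = 2*d
2*k(-46) = 2*(2*(-46)) = 2*(-92) = -184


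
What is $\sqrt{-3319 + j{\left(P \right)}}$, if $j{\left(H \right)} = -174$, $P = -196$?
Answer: $i \sqrt{3493} \approx 59.102 i$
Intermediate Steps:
$\sqrt{-3319 + j{\left(P \right)}} = \sqrt{-3319 - 174} = \sqrt{-3493} = i \sqrt{3493}$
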